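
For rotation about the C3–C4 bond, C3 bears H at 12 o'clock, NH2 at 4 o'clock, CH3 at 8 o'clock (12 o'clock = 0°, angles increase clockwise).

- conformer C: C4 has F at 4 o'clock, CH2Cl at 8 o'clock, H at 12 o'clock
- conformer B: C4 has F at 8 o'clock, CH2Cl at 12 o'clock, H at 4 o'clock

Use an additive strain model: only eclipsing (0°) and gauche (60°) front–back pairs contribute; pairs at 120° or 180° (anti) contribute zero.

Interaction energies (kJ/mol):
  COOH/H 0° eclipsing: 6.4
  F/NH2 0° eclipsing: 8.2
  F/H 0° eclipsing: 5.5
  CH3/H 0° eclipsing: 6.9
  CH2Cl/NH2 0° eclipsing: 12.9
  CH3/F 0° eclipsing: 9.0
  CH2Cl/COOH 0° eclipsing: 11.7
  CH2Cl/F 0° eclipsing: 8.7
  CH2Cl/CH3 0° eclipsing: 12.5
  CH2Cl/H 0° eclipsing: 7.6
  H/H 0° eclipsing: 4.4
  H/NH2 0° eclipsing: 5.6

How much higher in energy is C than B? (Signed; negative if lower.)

+2.9 kJ/mol

C (eclipsed): H–H eclipsed, NH2–F eclipsed, CH3–CH2Cl eclipsed; 4.4 + 8.2 + 12.5 = 25.1 kJ/mol.
B (eclipsed): H–CH2Cl eclipsed, NH2–H eclipsed, CH3–F eclipsed; 7.6 + 5.6 + 9.0 = 22.2 kJ/mol.
E(C) − E(B) = 25.1 − 22.2 = +2.9 kJ/mol.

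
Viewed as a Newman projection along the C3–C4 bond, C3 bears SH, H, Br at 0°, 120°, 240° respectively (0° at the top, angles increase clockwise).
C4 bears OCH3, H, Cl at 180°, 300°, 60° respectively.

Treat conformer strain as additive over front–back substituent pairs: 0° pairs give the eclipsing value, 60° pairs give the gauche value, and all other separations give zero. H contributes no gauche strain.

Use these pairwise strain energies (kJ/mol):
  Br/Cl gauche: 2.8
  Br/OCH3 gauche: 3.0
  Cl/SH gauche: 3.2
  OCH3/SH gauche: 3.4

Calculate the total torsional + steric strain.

This conformer (staggered): SH–Cl gauche, Br–OCH3 gauche; 3.2 + 3.0 = 6.2 kJ/mol.

6.2 kJ/mol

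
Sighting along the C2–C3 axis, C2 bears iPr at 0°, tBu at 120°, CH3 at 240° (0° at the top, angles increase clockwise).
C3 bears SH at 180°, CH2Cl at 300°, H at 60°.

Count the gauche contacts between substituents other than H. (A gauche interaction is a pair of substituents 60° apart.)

4

Non-H gauche pairs: iPr(0°)/CH2Cl(300°); tBu(120°)/SH(180°); CH3(240°)/SH(180°); CH3(240°)/CH2Cl(300°) — 4 interactions.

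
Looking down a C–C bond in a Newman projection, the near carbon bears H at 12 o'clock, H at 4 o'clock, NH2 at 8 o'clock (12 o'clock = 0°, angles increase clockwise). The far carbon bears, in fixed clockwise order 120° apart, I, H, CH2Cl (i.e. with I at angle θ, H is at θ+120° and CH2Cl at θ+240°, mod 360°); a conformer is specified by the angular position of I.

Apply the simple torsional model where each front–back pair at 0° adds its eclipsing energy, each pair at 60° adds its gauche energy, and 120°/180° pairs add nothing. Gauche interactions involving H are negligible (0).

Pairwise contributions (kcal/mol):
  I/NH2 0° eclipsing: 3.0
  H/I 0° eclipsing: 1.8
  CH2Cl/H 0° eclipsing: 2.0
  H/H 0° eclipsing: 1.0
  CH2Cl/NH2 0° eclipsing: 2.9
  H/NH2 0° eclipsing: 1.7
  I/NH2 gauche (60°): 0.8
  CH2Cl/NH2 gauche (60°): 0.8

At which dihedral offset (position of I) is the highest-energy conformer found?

I at 0° (eclipsed): H–I eclipsed, H–H eclipsed, NH2–CH2Cl eclipsed; 1.8 + 1.0 + 2.9 = 5.7 kcal/mol.
I at 60° (staggered): NH2–CH2Cl gauche; 0.8 = 0.8 kcal/mol.
I at 120° (eclipsed): H–CH2Cl eclipsed, H–I eclipsed, NH2–H eclipsed; 2.0 + 1.8 + 1.7 = 5.5 kcal/mol.
I at 180° (staggered): NH2–I gauche; 0.8 = 0.8 kcal/mol.
I at 240° (eclipsed): H–H eclipsed, H–CH2Cl eclipsed, NH2–I eclipsed; 1.0 + 2.0 + 3.0 = 6.0 kcal/mol.
I at 300° (staggered): NH2–I gauche, NH2–CH2Cl gauche; 0.8 + 0.8 = 1.6 kcal/mol.
The maximum (6.0 kcal/mol) occurs with I at 240°.

240°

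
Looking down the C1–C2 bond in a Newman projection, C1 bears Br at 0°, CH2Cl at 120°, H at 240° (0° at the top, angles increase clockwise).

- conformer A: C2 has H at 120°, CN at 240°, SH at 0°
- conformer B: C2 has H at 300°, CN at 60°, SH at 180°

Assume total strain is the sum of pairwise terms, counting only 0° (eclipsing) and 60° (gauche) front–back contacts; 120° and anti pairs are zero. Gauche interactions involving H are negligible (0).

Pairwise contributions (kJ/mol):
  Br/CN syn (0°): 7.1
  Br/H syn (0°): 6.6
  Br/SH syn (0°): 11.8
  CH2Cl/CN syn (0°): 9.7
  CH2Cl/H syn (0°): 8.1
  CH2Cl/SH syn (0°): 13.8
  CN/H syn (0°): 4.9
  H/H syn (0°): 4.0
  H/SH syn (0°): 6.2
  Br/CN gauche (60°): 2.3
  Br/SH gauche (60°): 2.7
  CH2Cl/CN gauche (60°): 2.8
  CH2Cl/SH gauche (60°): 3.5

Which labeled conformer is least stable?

A

A (eclipsed): Br(0°)/SH(0°) eclipsed 11.8; CH2Cl(120°)/H(120°) eclipsed 8.1; H(240°)/CN(240°) eclipsed 4.9 → 24.8 kJ/mol.
B (staggered): Br(0°)/CN(60°) gauche 2.3; CH2Cl(120°)/CN(60°) gauche 2.8; CH2Cl(120°)/SH(180°) gauche 3.5 → 8.6 kJ/mol.
A has the highest total (24.8 kJ/mol).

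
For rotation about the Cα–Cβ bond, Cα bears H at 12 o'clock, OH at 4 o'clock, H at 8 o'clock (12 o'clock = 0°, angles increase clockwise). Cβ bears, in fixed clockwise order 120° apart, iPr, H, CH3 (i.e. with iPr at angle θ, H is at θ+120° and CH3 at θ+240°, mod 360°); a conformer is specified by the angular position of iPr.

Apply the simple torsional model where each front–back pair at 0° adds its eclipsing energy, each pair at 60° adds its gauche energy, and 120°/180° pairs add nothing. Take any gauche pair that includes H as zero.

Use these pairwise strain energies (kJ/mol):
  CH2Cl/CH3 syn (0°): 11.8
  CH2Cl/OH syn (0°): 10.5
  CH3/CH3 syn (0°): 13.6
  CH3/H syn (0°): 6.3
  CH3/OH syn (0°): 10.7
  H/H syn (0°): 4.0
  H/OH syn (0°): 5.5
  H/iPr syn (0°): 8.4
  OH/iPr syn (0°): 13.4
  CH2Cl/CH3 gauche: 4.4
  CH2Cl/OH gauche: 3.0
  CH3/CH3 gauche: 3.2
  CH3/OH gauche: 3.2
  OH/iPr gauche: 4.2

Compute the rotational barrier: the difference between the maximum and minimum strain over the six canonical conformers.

iPr at 0° (eclipsed): H–iPr eclipsed, OH–H eclipsed, H–CH3 eclipsed; 8.4 + 5.5 + 6.3 = 20.2 kJ/mol.
iPr at 60° (staggered): OH–iPr gauche; 4.2 = 4.2 kJ/mol.
iPr at 120° (eclipsed): H–CH3 eclipsed, OH–iPr eclipsed, H–H eclipsed; 6.3 + 13.4 + 4.0 = 23.7 kJ/mol.
iPr at 180° (staggered): OH–iPr gauche, OH–CH3 gauche; 4.2 + 3.2 = 7.4 kJ/mol.
iPr at 240° (eclipsed): H–H eclipsed, OH–CH3 eclipsed, H–iPr eclipsed; 4.0 + 10.7 + 8.4 = 23.1 kJ/mol.
iPr at 300° (staggered): OH–CH3 gauche; 3.2 = 3.2 kJ/mol.
Max at 120° (23.7 kJ/mol), min at 300° (3.2 kJ/mol); barrier = 20.5 kJ/mol.

20.5 kJ/mol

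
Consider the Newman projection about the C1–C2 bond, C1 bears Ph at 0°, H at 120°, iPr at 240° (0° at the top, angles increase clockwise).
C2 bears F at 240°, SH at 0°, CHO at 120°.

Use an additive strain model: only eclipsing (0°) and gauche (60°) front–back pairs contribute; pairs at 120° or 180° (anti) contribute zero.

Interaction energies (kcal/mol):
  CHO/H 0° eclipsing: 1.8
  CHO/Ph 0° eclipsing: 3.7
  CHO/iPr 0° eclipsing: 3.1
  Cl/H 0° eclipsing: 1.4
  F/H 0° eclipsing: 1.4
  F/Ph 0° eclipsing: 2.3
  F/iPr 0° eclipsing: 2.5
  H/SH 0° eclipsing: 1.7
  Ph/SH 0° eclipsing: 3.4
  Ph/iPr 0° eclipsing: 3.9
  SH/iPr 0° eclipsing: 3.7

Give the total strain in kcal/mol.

7.7 kcal/mol

This conformer (eclipsed): Ph–SH eclipsed, H–CHO eclipsed, iPr–F eclipsed; 3.4 + 1.8 + 2.5 = 7.7 kcal/mol.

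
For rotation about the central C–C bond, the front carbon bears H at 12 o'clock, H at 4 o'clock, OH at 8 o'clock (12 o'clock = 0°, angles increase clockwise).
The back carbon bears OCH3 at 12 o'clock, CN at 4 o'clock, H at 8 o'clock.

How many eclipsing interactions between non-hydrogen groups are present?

0

Every eclipsing pair involves H, so the count is 0.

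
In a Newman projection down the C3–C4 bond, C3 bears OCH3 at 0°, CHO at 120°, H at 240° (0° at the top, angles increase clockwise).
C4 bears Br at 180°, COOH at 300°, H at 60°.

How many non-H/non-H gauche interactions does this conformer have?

2

Non-H gauche pairs: OCH3(0°)/COOH(300°); CHO(120°)/Br(180°) — 2 interactions.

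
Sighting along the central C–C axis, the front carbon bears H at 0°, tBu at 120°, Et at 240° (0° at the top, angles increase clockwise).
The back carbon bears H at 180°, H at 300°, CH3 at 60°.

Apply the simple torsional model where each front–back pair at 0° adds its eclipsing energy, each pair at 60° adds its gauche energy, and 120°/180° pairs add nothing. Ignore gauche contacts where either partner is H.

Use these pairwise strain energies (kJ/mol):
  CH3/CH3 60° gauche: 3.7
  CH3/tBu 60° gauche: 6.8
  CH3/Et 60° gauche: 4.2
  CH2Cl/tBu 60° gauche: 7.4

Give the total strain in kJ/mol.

This conformer is staggered. tBu at 120° is gauche with CH3 at 60° (6.8). Total 6.8 kJ/mol.

6.8 kJ/mol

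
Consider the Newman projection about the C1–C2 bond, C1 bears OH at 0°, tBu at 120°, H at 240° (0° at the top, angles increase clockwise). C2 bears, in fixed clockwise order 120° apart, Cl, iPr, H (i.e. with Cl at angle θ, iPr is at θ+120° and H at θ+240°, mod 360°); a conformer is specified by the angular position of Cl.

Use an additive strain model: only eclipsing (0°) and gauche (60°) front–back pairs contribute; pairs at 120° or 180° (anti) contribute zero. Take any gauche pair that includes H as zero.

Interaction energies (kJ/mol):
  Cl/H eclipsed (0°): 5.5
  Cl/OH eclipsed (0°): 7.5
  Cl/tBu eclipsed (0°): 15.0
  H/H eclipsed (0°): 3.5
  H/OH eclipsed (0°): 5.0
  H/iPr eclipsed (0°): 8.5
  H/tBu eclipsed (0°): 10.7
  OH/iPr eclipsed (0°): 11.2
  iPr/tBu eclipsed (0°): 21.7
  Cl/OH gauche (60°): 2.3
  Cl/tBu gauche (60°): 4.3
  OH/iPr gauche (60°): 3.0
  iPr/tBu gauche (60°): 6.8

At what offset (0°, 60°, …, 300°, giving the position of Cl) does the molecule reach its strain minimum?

180°

Cl at 0° is eclipsed. OH at 0° is eclipsed with Cl at 0° (7.5); tBu at 120° is eclipsed with iPr at 120° (21.7); H at 240° is eclipsed with H at 240° (3.5). Total 32.7 kJ/mol.
Cl at 60° is staggered. OH at 0° is gauche with Cl at 60° (2.3); tBu at 120° is gauche with Cl at 60° (4.3); tBu at 120° is gauche with iPr at 180° (6.8). Total 13.4 kJ/mol.
Cl at 120° is eclipsed. OH at 0° is eclipsed with H at 0° (5.0); tBu at 120° is eclipsed with Cl at 120° (15.0); H at 240° is eclipsed with iPr at 240° (8.5). Total 28.5 kJ/mol.
Cl at 180° is staggered. OH at 0° is gauche with iPr at 300° (3.0); tBu at 120° is gauche with Cl at 180° (4.3). Total 7.3 kJ/mol.
Cl at 240° is eclipsed. OH at 0° is eclipsed with iPr at 0° (11.2); tBu at 120° is eclipsed with H at 120° (10.7); H at 240° is eclipsed with Cl at 240° (5.5). Total 27.4 kJ/mol.
Cl at 300° is staggered. OH at 0° is gauche with Cl at 300° (2.3); OH at 0° is gauche with iPr at 60° (3.0); tBu at 120° is gauche with iPr at 60° (6.8). Total 12.1 kJ/mol.
The minimum (7.3 kJ/mol) occurs with Cl at 180°.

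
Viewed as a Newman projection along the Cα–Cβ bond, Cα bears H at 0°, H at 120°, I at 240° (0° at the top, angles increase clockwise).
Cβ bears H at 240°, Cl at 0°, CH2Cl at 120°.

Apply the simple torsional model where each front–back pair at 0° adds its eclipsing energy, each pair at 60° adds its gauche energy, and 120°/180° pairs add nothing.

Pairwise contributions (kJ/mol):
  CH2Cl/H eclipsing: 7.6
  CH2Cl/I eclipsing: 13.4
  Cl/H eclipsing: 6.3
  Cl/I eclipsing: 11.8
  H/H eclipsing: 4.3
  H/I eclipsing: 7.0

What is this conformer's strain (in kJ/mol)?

20.9 kJ/mol

This conformer is eclipsed. H at 0° is eclipsed with Cl at 0° (6.3); H at 120° is eclipsed with CH2Cl at 120° (7.6); I at 240° is eclipsed with H at 240° (7.0). Total 20.9 kJ/mol.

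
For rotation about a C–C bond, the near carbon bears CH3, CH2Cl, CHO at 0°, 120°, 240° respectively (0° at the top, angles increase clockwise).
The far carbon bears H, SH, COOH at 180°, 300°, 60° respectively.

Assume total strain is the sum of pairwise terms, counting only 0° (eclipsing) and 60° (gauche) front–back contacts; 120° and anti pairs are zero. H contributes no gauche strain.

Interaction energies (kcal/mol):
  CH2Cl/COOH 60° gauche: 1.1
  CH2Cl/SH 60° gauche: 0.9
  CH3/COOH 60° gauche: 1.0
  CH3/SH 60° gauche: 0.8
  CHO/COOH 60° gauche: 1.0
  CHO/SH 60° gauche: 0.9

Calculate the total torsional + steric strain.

This conformer (staggered): CH3–SH gauche, CH3–COOH gauche, CH2Cl–COOH gauche, CHO–SH gauche; 0.8 + 1.0 + 1.1 + 0.9 = 3.8 kcal/mol.

3.8 kcal/mol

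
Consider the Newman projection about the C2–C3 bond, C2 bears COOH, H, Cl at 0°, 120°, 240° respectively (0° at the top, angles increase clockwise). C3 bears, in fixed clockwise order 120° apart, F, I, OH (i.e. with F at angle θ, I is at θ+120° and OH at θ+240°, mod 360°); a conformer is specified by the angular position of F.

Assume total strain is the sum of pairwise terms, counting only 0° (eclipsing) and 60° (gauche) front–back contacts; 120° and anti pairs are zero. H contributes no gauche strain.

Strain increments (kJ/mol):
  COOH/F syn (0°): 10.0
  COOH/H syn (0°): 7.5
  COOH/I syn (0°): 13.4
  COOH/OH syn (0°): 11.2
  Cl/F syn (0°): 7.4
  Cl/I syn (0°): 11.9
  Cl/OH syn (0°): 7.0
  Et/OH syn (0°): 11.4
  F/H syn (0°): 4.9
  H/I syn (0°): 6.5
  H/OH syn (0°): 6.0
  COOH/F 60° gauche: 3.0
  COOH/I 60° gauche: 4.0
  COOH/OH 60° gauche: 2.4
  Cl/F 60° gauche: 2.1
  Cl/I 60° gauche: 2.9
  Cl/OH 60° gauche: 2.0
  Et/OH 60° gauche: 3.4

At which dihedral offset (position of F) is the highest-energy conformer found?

F at 0° (eclipsed): COOH(0°)/F(0°) eclipsed 10.0; H(120°)/I(120°) eclipsed 6.5; Cl(240°)/OH(240°) eclipsed 7.0 → 23.5 kJ/mol.
F at 60° (staggered): COOH(0°)/F(60°) gauche 3.0; COOH(0°)/OH(300°) gauche 2.4; Cl(240°)/I(180°) gauche 2.9; Cl(240°)/OH(300°) gauche 2.0 → 10.3 kJ/mol.
F at 120° (eclipsed): COOH(0°)/OH(0°) eclipsed 11.2; H(120°)/F(120°) eclipsed 4.9; Cl(240°)/I(240°) eclipsed 11.9 → 28.0 kJ/mol.
F at 180° (staggered): COOH(0°)/I(300°) gauche 4.0; COOH(0°)/OH(60°) gauche 2.4; Cl(240°)/F(180°) gauche 2.1; Cl(240°)/I(300°) gauche 2.9 → 11.4 kJ/mol.
F at 240° (eclipsed): COOH(0°)/I(0°) eclipsed 13.4; H(120°)/OH(120°) eclipsed 6.0; Cl(240°)/F(240°) eclipsed 7.4 → 26.8 kJ/mol.
F at 300° (staggered): COOH(0°)/F(300°) gauche 3.0; COOH(0°)/I(60°) gauche 4.0; Cl(240°)/F(300°) gauche 2.1; Cl(240°)/OH(180°) gauche 2.0 → 11.1 kJ/mol.
The maximum (28.0 kJ/mol) occurs with F at 120°.

120°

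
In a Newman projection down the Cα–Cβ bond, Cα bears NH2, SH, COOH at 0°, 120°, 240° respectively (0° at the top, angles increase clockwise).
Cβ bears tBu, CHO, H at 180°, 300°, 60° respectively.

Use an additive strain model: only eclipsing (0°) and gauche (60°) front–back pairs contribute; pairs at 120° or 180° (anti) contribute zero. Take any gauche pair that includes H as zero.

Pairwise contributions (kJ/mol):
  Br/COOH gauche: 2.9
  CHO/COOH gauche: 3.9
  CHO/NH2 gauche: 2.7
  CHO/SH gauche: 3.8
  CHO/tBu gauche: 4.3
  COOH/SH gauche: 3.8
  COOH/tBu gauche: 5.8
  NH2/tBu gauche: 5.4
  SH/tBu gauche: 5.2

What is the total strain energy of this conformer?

This conformer (staggered): NH2–CHO gauche, SH–tBu gauche, COOH–tBu gauche, COOH–CHO gauche; 2.7 + 5.2 + 5.8 + 3.9 = 17.6 kJ/mol.

17.6 kJ/mol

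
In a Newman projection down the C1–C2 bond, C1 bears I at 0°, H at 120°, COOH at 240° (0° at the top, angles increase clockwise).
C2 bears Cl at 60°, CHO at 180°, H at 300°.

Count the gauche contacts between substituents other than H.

Non-H gauche pairs: I(0°)/Cl(60°); COOH(240°)/CHO(180°) — 2 interactions.

2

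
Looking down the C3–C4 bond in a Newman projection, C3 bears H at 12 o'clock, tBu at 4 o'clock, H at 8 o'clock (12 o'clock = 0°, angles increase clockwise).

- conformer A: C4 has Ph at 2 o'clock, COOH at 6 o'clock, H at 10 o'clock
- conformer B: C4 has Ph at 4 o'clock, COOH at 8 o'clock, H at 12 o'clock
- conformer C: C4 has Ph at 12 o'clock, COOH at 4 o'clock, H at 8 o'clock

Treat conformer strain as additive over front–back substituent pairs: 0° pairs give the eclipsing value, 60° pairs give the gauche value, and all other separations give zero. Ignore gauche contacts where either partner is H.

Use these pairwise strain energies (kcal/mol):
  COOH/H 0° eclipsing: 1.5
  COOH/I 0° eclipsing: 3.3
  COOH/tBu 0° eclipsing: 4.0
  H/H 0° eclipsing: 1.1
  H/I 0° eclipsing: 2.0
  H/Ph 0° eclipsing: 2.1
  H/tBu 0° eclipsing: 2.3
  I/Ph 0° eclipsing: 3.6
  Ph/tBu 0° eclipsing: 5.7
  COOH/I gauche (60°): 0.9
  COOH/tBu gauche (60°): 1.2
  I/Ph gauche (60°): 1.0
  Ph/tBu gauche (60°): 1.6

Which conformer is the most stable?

A (staggered): tBu–Ph gauche, tBu–COOH gauche; 1.6 + 1.2 = 2.8 kcal/mol.
B (eclipsed): H–H eclipsed, tBu–Ph eclipsed, H–COOH eclipsed; 1.1 + 5.7 + 1.5 = 8.3 kcal/mol.
C (eclipsed): H–Ph eclipsed, tBu–COOH eclipsed, H–H eclipsed; 2.1 + 4.0 + 1.1 = 7.2 kcal/mol.
A has the lowest total (2.8 kcal/mol).

A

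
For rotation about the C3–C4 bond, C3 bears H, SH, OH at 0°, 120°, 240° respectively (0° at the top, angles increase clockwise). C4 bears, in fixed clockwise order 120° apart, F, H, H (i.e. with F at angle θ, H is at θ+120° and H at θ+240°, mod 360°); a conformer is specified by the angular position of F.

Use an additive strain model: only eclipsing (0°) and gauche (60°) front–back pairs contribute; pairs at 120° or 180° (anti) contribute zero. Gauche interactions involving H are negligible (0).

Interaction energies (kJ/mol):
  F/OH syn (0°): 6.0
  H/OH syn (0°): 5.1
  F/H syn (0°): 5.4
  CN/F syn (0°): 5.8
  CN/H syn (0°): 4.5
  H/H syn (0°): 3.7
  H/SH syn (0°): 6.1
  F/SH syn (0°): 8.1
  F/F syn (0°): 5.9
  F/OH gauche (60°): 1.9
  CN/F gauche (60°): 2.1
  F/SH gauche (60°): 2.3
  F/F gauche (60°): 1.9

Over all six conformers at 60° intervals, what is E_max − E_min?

F at 0° (eclipsed): H(0°)/F(0°) eclipsed 5.4; SH(120°)/H(120°) eclipsed 6.1; OH(240°)/H(240°) eclipsed 5.1 → 16.6 kJ/mol.
F at 60° (staggered): SH(120°)/F(60°) gauche 2.3 → 2.3 kJ/mol.
F at 120° (eclipsed): H(0°)/H(0°) eclipsed 3.7; SH(120°)/F(120°) eclipsed 8.1; OH(240°)/H(240°) eclipsed 5.1 → 16.9 kJ/mol.
F at 180° (staggered): SH(120°)/F(180°) gauche 2.3; OH(240°)/F(180°) gauche 1.9 → 4.2 kJ/mol.
F at 240° (eclipsed): H(0°)/H(0°) eclipsed 3.7; SH(120°)/H(120°) eclipsed 6.1; OH(240°)/F(240°) eclipsed 6.0 → 15.8 kJ/mol.
F at 300° (staggered): OH(240°)/F(300°) gauche 1.9 → 1.9 kJ/mol.
Max at 120° (16.9 kJ/mol), min at 300° (1.9 kJ/mol); barrier = 15.0 kJ/mol.

15.0 kJ/mol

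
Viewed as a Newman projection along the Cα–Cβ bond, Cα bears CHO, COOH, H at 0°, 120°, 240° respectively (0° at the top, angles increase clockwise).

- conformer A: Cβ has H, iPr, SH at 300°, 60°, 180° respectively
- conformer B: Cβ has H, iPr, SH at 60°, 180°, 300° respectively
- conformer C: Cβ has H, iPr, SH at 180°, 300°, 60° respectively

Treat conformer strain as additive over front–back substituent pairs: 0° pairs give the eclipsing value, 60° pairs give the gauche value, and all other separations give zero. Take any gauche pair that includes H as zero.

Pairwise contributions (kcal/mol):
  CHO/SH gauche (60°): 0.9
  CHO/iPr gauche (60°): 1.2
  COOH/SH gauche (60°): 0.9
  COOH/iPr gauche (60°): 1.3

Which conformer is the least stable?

A (staggered): CHO(0°)/iPr(60°) gauche 1.2; COOH(120°)/iPr(60°) gauche 1.3; COOH(120°)/SH(180°) gauche 0.9 → 3.4 kcal/mol.
B (staggered): CHO(0°)/SH(300°) gauche 0.9; COOH(120°)/iPr(180°) gauche 1.3 → 2.2 kcal/mol.
C (staggered): CHO(0°)/iPr(300°) gauche 1.2; CHO(0°)/SH(60°) gauche 0.9; COOH(120°)/SH(60°) gauche 0.9 → 3.0 kcal/mol.
A has the highest total (3.4 kcal/mol).

A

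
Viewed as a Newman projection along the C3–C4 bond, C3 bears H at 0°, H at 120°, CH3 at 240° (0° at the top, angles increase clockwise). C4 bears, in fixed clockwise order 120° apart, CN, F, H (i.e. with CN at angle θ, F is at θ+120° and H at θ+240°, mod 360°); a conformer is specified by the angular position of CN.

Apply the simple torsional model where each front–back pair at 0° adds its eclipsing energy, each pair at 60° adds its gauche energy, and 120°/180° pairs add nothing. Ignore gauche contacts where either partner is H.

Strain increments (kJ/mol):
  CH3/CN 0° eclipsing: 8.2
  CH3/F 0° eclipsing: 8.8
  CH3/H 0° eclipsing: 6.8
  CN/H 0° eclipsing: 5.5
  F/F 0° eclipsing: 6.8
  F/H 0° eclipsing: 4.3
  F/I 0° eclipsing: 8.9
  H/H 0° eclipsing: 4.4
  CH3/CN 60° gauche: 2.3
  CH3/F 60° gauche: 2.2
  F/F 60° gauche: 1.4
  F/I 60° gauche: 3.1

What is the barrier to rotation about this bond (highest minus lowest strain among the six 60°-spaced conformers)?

16.5 kJ/mol

CN at 0° (eclipsed): H(0°)/CN(0°) eclipsed 5.5; H(120°)/F(120°) eclipsed 4.3; CH3(240°)/H(240°) eclipsed 6.8 → 16.6 kJ/mol.
CN at 60° (staggered): CH3(240°)/F(180°) gauche 2.2 → 2.2 kJ/mol.
CN at 120° (eclipsed): H(0°)/H(0°) eclipsed 4.4; H(120°)/CN(120°) eclipsed 5.5; CH3(240°)/F(240°) eclipsed 8.8 → 18.7 kJ/mol.
CN at 180° (staggered): CH3(240°)/CN(180°) gauche 2.3; CH3(240°)/F(300°) gauche 2.2 → 4.5 kJ/mol.
CN at 240° (eclipsed): H(0°)/F(0°) eclipsed 4.3; H(120°)/H(120°) eclipsed 4.4; CH3(240°)/CN(240°) eclipsed 8.2 → 16.9 kJ/mol.
CN at 300° (staggered): CH3(240°)/CN(300°) gauche 2.3 → 2.3 kJ/mol.
Max at 120° (18.7 kJ/mol), min at 60° (2.2 kJ/mol); barrier = 16.5 kJ/mol.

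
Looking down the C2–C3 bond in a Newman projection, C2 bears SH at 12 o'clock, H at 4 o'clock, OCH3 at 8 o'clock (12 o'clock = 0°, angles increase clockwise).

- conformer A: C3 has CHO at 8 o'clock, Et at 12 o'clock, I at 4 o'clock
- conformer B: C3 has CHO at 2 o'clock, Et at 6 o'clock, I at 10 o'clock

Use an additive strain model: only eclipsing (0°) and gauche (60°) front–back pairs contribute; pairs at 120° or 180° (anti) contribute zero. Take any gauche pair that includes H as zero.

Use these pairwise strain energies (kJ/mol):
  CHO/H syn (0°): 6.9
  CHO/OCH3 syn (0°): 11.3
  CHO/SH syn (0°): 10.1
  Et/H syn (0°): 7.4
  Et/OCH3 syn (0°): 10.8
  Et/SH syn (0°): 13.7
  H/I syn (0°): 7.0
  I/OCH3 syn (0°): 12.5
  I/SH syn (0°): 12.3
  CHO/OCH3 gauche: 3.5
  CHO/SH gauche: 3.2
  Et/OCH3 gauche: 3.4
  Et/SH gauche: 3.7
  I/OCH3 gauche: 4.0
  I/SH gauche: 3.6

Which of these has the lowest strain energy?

A (eclipsed): SH(0°)/Et(0°) eclipsed 13.7; H(120°)/I(120°) eclipsed 7.0; OCH3(240°)/CHO(240°) eclipsed 11.3 → 32.0 kJ/mol.
B (staggered): SH(0°)/CHO(60°) gauche 3.2; SH(0°)/I(300°) gauche 3.6; OCH3(240°)/Et(180°) gauche 3.4; OCH3(240°)/I(300°) gauche 4.0 → 14.2 kJ/mol.
B has the lowest total (14.2 kJ/mol).

B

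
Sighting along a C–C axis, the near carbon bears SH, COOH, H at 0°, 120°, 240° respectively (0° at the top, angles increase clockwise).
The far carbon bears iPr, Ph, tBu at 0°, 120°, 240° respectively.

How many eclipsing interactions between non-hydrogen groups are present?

Non-H eclipsing pairs: SH(0°)/iPr(0°); COOH(120°)/Ph(120°) — 2 interactions.

2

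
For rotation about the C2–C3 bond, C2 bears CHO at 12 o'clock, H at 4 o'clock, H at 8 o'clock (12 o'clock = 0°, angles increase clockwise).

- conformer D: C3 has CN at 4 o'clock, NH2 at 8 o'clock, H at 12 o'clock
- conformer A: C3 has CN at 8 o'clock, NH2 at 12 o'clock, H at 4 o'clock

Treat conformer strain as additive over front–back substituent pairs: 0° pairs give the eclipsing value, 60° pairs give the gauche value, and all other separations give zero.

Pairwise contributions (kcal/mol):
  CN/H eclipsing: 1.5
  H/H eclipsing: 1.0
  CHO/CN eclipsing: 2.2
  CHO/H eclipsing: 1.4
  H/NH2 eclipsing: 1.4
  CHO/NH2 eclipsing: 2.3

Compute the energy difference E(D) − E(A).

D (eclipsed): CHO–H eclipsed, H–CN eclipsed, H–NH2 eclipsed; 1.4 + 1.5 + 1.4 = 4.3 kcal/mol.
A (eclipsed): CHO–NH2 eclipsed, H–H eclipsed, H–CN eclipsed; 2.3 + 1.0 + 1.5 = 4.8 kcal/mol.
E(D) − E(A) = 4.3 − 4.8 = -0.5 kcal/mol.

-0.5 kcal/mol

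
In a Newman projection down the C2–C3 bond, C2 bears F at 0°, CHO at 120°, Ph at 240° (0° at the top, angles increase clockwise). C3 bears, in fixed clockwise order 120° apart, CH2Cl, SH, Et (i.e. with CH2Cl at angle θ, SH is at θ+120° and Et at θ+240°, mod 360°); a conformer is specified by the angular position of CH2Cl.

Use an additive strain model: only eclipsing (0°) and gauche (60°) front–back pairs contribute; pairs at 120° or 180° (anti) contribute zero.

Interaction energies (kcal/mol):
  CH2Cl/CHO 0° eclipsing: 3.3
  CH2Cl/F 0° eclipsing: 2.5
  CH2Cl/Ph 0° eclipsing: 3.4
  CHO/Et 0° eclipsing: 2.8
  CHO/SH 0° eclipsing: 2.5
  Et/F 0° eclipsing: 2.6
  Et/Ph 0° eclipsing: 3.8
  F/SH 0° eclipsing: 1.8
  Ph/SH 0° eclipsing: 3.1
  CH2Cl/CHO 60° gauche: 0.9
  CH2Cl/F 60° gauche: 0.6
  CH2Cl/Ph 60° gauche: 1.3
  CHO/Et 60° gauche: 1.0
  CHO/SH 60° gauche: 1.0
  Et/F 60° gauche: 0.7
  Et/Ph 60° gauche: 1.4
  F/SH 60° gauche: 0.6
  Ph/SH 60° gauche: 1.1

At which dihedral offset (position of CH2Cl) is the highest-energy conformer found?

CH2Cl at 0° is eclipsed. F at 0° is eclipsed with CH2Cl at 0° (2.5); CHO at 120° is eclipsed with SH at 120° (2.5); Ph at 240° is eclipsed with Et at 240° (3.8). Total 8.8 kcal/mol.
CH2Cl at 60° is staggered. F at 0° is gauche with CH2Cl at 60° (0.6); F at 0° is gauche with Et at 300° (0.7); CHO at 120° is gauche with CH2Cl at 60° (0.9); CHO at 120° is gauche with SH at 180° (1.0); Ph at 240° is gauche with SH at 180° (1.1); Ph at 240° is gauche with Et at 300° (1.4). Total 5.7 kcal/mol.
CH2Cl at 120° is eclipsed. F at 0° is eclipsed with Et at 0° (2.6); CHO at 120° is eclipsed with CH2Cl at 120° (3.3); Ph at 240° is eclipsed with SH at 240° (3.1). Total 9.0 kcal/mol.
CH2Cl at 180° is staggered. F at 0° is gauche with SH at 300° (0.6); F at 0° is gauche with Et at 60° (0.7); CHO at 120° is gauche with CH2Cl at 180° (0.9); CHO at 120° is gauche with Et at 60° (1.0); Ph at 240° is gauche with CH2Cl at 180° (1.3); Ph at 240° is gauche with SH at 300° (1.1). Total 5.6 kcal/mol.
CH2Cl at 240° is eclipsed. F at 0° is eclipsed with SH at 0° (1.8); CHO at 120° is eclipsed with Et at 120° (2.8); Ph at 240° is eclipsed with CH2Cl at 240° (3.4). Total 8.0 kcal/mol.
CH2Cl at 300° is staggered. F at 0° is gauche with CH2Cl at 300° (0.6); F at 0° is gauche with SH at 60° (0.6); CHO at 120° is gauche with SH at 60° (1.0); CHO at 120° is gauche with Et at 180° (1.0); Ph at 240° is gauche with CH2Cl at 300° (1.3); Ph at 240° is gauche with Et at 180° (1.4). Total 5.9 kcal/mol.
The maximum (9.0 kcal/mol) occurs with CH2Cl at 120°.

120°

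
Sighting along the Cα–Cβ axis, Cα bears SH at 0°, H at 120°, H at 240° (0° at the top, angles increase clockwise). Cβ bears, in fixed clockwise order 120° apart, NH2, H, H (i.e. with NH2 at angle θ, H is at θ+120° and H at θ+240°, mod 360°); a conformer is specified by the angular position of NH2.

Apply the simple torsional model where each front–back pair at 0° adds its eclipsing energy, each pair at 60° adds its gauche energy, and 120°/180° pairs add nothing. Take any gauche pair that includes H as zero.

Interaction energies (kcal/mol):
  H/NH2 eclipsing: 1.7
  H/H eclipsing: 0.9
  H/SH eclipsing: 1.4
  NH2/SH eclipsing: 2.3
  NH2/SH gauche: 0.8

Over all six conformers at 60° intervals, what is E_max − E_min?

4.1 kcal/mol

NH2 at 0° is eclipsed. SH at 0° is eclipsed with NH2 at 0° (2.3); H at 120° is eclipsed with H at 120° (0.9); H at 240° is eclipsed with H at 240° (0.9). Total 4.1 kcal/mol.
NH2 at 60° is staggered. SH at 0° is gauche with NH2 at 60° (0.8). Total 0.8 kcal/mol.
NH2 at 120° is eclipsed. SH at 0° is eclipsed with H at 0° (1.4); H at 120° is eclipsed with NH2 at 120° (1.7); H at 240° is eclipsed with H at 240° (0.9). Total 4.0 kcal/mol.
NH2 at 180° (staggered): no non-H gauche contacts → 0.0 kcal/mol.
NH2 at 240° is eclipsed. SH at 0° is eclipsed with H at 0° (1.4); H at 120° is eclipsed with H at 120° (0.9); H at 240° is eclipsed with NH2 at 240° (1.7). Total 4.0 kcal/mol.
NH2 at 300° is staggered. SH at 0° is gauche with NH2 at 300° (0.8). Total 0.8 kcal/mol.
Max at 0° (4.1 kcal/mol), min at 180° (0.0 kcal/mol); barrier = 4.1 kcal/mol.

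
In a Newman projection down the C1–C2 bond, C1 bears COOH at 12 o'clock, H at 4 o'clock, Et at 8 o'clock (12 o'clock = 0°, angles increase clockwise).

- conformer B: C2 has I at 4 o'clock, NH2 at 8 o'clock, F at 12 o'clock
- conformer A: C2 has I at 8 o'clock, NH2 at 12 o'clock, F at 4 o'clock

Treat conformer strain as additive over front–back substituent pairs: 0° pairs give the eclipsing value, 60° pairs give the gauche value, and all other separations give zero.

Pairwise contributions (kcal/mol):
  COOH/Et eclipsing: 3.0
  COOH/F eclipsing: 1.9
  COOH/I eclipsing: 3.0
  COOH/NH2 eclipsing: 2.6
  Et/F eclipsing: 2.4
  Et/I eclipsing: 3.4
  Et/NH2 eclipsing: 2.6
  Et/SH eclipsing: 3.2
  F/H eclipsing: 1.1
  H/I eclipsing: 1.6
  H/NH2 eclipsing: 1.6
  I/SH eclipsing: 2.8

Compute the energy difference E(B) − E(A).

B is eclipsed. COOH at 0° is eclipsed with F at 0° (1.9); H at 120° is eclipsed with I at 120° (1.6); Et at 240° is eclipsed with NH2 at 240° (2.6). Total 6.1 kcal/mol.
A is eclipsed. COOH at 0° is eclipsed with NH2 at 0° (2.6); H at 120° is eclipsed with F at 120° (1.1); Et at 240° is eclipsed with I at 240° (3.4). Total 7.1 kcal/mol.
E(B) − E(A) = 6.1 − 7.1 = -1.0 kcal/mol.

-1.0 kcal/mol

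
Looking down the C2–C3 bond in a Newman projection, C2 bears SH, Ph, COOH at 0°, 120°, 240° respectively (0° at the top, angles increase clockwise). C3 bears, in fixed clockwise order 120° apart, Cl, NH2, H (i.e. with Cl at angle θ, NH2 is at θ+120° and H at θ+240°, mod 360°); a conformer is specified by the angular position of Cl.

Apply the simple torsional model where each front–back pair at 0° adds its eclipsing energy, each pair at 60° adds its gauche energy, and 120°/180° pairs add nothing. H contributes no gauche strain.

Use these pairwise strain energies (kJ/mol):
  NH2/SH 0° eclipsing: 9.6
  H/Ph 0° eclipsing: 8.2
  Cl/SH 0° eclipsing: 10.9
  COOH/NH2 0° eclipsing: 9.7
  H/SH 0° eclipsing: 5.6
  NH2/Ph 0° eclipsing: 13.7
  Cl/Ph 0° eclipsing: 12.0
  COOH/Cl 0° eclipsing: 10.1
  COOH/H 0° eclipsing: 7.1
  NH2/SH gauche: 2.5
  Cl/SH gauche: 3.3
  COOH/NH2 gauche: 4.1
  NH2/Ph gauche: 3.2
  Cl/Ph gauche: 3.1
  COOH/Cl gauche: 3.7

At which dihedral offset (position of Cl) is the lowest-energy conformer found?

300°

Cl at 0° (eclipsed): SH–Cl eclipsed, Ph–NH2 eclipsed, COOH–H eclipsed; 10.9 + 13.7 + 7.1 = 31.7 kJ/mol.
Cl at 60° (staggered): SH–Cl gauche, Ph–Cl gauche, Ph–NH2 gauche, COOH–NH2 gauche; 3.3 + 3.1 + 3.2 + 4.1 = 13.7 kJ/mol.
Cl at 120° (eclipsed): SH–H eclipsed, Ph–Cl eclipsed, COOH–NH2 eclipsed; 5.6 + 12.0 + 9.7 = 27.3 kJ/mol.
Cl at 180° (staggered): SH–NH2 gauche, Ph–Cl gauche, COOH–Cl gauche, COOH–NH2 gauche; 2.5 + 3.1 + 3.7 + 4.1 = 13.4 kJ/mol.
Cl at 240° (eclipsed): SH–NH2 eclipsed, Ph–H eclipsed, COOH–Cl eclipsed; 9.6 + 8.2 + 10.1 = 27.9 kJ/mol.
Cl at 300° (staggered): SH–Cl gauche, SH–NH2 gauche, Ph–NH2 gauche, COOH–Cl gauche; 3.3 + 2.5 + 3.2 + 3.7 = 12.7 kJ/mol.
The minimum (12.7 kJ/mol) occurs with Cl at 300°.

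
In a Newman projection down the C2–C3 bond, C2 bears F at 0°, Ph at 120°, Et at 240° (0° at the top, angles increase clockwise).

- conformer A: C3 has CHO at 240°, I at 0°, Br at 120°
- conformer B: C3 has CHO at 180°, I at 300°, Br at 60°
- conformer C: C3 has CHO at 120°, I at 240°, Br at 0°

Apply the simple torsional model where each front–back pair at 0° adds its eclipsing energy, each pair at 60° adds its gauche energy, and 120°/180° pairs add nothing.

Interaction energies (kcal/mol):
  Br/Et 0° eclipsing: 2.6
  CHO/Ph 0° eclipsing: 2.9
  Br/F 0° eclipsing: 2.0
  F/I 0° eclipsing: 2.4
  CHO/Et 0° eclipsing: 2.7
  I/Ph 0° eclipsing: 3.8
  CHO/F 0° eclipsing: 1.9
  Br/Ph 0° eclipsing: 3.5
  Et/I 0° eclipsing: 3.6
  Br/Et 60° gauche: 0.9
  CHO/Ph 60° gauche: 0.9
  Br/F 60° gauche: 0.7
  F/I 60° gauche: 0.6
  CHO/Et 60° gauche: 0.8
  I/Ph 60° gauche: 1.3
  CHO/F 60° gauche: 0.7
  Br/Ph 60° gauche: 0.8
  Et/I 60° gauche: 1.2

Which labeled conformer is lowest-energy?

A is eclipsed. F at 0° is eclipsed with I at 0° (2.4); Ph at 120° is eclipsed with Br at 120° (3.5); Et at 240° is eclipsed with CHO at 240° (2.7). Total 8.6 kcal/mol.
B is staggered. F at 0° is gauche with I at 300° (0.6); F at 0° is gauche with Br at 60° (0.7); Ph at 120° is gauche with CHO at 180° (0.9); Ph at 120° is gauche with Br at 60° (0.8); Et at 240° is gauche with CHO at 180° (0.8); Et at 240° is gauche with I at 300° (1.2). Total 5.0 kcal/mol.
C is eclipsed. F at 0° is eclipsed with Br at 0° (2.0); Ph at 120° is eclipsed with CHO at 120° (2.9); Et at 240° is eclipsed with I at 240° (3.6). Total 8.5 kcal/mol.
B has the lowest total (5.0 kcal/mol).

B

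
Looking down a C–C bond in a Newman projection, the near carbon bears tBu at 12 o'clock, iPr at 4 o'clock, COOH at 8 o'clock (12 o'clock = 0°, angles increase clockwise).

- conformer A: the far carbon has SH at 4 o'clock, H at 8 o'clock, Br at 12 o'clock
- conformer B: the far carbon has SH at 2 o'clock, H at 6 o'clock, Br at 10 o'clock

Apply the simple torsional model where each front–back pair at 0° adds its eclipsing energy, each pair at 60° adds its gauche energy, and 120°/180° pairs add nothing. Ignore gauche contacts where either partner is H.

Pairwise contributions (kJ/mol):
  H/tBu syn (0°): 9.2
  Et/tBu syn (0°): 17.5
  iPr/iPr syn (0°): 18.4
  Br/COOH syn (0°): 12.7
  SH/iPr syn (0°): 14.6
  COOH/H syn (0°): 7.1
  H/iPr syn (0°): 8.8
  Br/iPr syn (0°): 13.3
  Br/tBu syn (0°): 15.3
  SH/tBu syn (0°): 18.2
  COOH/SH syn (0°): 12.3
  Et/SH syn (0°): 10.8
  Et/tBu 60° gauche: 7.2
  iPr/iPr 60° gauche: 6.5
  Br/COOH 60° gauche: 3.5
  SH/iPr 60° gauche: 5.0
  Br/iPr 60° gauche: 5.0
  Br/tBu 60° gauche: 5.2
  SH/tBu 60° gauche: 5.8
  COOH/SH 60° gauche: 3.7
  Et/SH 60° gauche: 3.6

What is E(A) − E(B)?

+17.5 kJ/mol

A is eclipsed. tBu at 0° is eclipsed with Br at 0° (15.3); iPr at 120° is eclipsed with SH at 120° (14.6); COOH at 240° is eclipsed with H at 240° (7.1). Total 37.0 kJ/mol.
B is staggered. tBu at 0° is gauche with SH at 60° (5.8); tBu at 0° is gauche with Br at 300° (5.2); iPr at 120° is gauche with SH at 60° (5.0); COOH at 240° is gauche with Br at 300° (3.5). Total 19.5 kJ/mol.
E(A) − E(B) = 37.0 − 19.5 = +17.5 kJ/mol.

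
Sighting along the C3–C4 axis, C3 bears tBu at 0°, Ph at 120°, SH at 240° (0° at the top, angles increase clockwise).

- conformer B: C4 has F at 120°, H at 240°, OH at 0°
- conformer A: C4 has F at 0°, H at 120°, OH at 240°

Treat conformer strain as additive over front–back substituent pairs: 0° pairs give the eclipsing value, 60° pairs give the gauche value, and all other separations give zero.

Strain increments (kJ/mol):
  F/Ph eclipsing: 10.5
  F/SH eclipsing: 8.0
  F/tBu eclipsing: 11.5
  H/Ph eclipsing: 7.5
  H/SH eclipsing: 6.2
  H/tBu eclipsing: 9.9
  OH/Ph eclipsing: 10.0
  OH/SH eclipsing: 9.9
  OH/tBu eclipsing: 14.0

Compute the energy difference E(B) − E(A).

+1.8 kJ/mol

B (eclipsed): tBu(0°)/OH(0°) eclipsed 14.0; Ph(120°)/F(120°) eclipsed 10.5; SH(240°)/H(240°) eclipsed 6.2 → 30.7 kJ/mol.
A (eclipsed): tBu(0°)/F(0°) eclipsed 11.5; Ph(120°)/H(120°) eclipsed 7.5; SH(240°)/OH(240°) eclipsed 9.9 → 28.9 kJ/mol.
E(B) − E(A) = 30.7 − 28.9 = +1.8 kJ/mol.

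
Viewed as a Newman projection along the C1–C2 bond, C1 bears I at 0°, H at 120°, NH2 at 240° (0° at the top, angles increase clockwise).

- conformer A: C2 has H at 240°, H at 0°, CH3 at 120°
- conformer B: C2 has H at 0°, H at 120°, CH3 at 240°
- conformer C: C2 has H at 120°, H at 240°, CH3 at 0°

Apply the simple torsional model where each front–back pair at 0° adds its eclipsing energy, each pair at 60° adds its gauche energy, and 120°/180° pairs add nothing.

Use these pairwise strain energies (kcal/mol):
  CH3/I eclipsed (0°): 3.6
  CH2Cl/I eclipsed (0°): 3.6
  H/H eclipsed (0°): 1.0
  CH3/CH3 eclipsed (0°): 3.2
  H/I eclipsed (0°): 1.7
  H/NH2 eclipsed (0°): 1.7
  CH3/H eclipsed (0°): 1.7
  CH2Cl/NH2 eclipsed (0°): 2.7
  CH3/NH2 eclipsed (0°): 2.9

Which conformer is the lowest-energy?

A

A is eclipsed. I at 0° is eclipsed with H at 0° (1.7); H at 120° is eclipsed with CH3 at 120° (1.7); NH2 at 240° is eclipsed with H at 240° (1.7). Total 5.1 kcal/mol.
B is eclipsed. I at 0° is eclipsed with H at 0° (1.7); H at 120° is eclipsed with H at 120° (1.0); NH2 at 240° is eclipsed with CH3 at 240° (2.9). Total 5.6 kcal/mol.
C is eclipsed. I at 0° is eclipsed with CH3 at 0° (3.6); H at 120° is eclipsed with H at 120° (1.0); NH2 at 240° is eclipsed with H at 240° (1.7). Total 6.3 kcal/mol.
A has the lowest total (5.1 kcal/mol).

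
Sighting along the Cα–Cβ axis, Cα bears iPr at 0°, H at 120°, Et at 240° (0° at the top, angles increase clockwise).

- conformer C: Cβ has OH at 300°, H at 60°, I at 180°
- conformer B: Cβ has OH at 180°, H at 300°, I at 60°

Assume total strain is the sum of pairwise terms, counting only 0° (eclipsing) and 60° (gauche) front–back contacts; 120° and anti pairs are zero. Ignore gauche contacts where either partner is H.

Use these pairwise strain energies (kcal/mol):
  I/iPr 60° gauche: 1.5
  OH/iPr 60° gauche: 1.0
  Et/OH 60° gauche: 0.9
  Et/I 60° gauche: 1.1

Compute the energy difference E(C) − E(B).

+0.6 kcal/mol

C (staggered): iPr(0°)/OH(300°) gauche 1.0; Et(240°)/OH(300°) gauche 0.9; Et(240°)/I(180°) gauche 1.1 → 3.0 kcal/mol.
B (staggered): iPr(0°)/I(60°) gauche 1.5; Et(240°)/OH(180°) gauche 0.9 → 2.4 kcal/mol.
E(C) − E(B) = 3.0 − 2.4 = +0.6 kcal/mol.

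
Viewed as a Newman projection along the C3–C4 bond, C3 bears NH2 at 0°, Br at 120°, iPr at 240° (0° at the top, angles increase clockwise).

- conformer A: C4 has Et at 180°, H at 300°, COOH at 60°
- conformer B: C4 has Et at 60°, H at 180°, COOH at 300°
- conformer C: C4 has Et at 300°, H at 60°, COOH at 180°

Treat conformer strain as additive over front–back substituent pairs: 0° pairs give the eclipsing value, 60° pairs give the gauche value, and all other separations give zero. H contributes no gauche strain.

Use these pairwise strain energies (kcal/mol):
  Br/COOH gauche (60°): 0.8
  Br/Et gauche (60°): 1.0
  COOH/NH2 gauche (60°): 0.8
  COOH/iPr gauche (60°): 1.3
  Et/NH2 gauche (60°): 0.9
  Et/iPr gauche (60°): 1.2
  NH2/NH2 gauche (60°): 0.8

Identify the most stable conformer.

A (staggered): NH2–COOH gauche, Br–Et gauche, Br–COOH gauche, iPr–Et gauche; 0.8 + 1.0 + 0.8 + 1.2 = 3.8 kcal/mol.
B (staggered): NH2–Et gauche, NH2–COOH gauche, Br–Et gauche, iPr–COOH gauche; 0.9 + 0.8 + 1.0 + 1.3 = 4.0 kcal/mol.
C (staggered): NH2–Et gauche, Br–COOH gauche, iPr–Et gauche, iPr–COOH gauche; 0.9 + 0.8 + 1.2 + 1.3 = 4.2 kcal/mol.
A has the lowest total (3.8 kcal/mol).

A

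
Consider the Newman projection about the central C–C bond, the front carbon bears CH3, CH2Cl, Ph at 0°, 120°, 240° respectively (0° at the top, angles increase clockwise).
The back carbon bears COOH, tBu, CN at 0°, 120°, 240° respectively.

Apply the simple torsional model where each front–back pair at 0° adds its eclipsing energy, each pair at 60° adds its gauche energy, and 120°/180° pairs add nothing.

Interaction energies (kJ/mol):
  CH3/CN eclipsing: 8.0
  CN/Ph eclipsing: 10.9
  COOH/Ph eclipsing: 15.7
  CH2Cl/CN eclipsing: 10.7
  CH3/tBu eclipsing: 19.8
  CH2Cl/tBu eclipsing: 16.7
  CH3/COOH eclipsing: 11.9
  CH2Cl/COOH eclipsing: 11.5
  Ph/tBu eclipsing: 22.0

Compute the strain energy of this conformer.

This conformer (eclipsed): CH3–COOH eclipsed, CH2Cl–tBu eclipsed, Ph–CN eclipsed; 11.9 + 16.7 + 10.9 = 39.5 kJ/mol.

39.5 kJ/mol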